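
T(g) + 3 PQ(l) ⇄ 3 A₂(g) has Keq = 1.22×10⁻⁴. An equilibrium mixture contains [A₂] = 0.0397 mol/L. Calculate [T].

(PQ is a pure liquid — omitted from Keq.)
At equilibrium, Keq = [A₂]³ / [T] = 1.22×10⁻⁴.
(0.0397)³ / ([T]) = 1.22×10⁻⁴
[T] = 0.513 mol/L

[T] = 0.513 mol/L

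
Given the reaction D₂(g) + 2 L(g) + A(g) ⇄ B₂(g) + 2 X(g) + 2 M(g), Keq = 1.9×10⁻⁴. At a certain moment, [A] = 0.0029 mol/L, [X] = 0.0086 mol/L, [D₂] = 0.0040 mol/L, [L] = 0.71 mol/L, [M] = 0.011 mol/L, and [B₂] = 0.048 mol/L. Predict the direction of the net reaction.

Q = [B₂]·[X]²·[M]² / ([D₂]·[L]²·[A]) = (0.048)·(0.0086)²·(0.011)² / ((0.0040)·(0.71)²·(0.0029)) = 7.3×10⁻⁵
Q = 7.3×10⁻⁵ < Keq = 1.9×10⁻⁴, so the forward reaction proceeds.

to the right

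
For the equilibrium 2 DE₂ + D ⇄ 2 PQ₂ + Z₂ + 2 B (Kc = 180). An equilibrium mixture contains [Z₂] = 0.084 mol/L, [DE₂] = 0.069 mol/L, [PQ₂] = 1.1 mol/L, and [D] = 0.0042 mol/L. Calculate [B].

[B] = 0.19 mol/L

At equilibrium, Kc = [PQ₂]²·[Z₂]·[B]² / ([DE₂]²·[D]) = 180.
(1.1)²·(0.084)·([B])² / ((0.069)²·(0.0042)) = 180
[B]² = 0.0354 ⇒ [B] = 0.19 mol/L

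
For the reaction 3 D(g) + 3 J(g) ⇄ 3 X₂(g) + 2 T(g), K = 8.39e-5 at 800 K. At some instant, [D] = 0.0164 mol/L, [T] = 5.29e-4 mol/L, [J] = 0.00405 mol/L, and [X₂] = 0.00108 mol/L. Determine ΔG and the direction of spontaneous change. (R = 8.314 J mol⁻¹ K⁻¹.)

Q = [X₂]³·[T]² / ([D]³·[J]³) = (0.00108)³·(5.29e-4)² / ((0.0164)³·(0.00405)³) = 0.00120
ΔG = RT ln(Q/K) = (8.314 J mol⁻¹ K⁻¹)(800 K) × ln(0.00120/8.39e-5)
   = (6.651 kJ/mol)(2.660) = 17.7 kJ/mol
ΔG > 0, so the forward reaction is non-spontaneous (proceeds in reverse).

ΔG = 17.7 kJ/mol; the forward reaction is non-spontaneous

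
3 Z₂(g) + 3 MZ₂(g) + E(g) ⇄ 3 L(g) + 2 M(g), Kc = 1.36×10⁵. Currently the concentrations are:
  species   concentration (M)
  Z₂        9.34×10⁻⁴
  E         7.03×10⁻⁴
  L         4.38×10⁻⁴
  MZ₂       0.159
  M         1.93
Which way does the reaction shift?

Qc = [L]³·[M]² / ([Z₂]³·[MZ₂]³·[E]) = (4.38×10⁻⁴)³·(1.93)² / ((9.34×10⁻⁴)³·(0.159)³·(7.03×10⁻⁴)) = 1.36×10⁵
Qc = 1.36×10⁵ = Kc, so the system is already at equilibrium.

neither direction; the system is at equilibrium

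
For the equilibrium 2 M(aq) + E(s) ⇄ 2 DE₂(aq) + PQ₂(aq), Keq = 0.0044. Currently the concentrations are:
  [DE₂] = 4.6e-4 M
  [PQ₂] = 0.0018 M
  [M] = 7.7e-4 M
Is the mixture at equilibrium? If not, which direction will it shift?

no; Q < K, reaction proceeds forward

(E is a pure solid — omitted from Q.)
Q = [DE₂]²·[PQ₂] / [M]² = (4.6e-4)²·(0.0018) / (7.7e-4)² = 6.4e-4
Q = 6.4e-4 < Keq = 0.0044: net forward reaction.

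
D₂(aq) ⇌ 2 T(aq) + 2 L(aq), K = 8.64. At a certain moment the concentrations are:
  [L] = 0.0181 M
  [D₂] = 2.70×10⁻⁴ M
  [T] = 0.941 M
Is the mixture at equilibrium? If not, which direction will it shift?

no; Q < K, reaction proceeds forward

Q = [T]²·[L]² / [D₂] = (0.941)²·(0.0181)² / (2.70×10⁻⁴) = 1.07
Q = 1.07 < K = 8.64: net forward reaction.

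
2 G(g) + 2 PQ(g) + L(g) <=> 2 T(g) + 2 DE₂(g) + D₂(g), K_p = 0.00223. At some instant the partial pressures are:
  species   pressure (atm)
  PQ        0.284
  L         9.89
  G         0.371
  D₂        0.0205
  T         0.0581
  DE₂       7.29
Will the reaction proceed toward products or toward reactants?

toward reactants

Q_p = P(T)²·P(DE₂)²·P(D₂) / (P(G)²·P(PQ)²·P(L)) = (0.0581)²·(7.29)²·(0.0205) / ((0.371)²·(0.284)²·(9.89)) = 0.0335
Q_p = 0.0335 > K_p = 0.00223, so the reverse reaction proceeds.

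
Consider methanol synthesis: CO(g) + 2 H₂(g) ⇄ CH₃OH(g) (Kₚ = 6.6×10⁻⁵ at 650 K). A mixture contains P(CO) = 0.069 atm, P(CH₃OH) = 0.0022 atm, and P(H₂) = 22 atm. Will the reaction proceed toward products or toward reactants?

Qₚ = P(CH₃OH) / (P(CO)·P(H₂)²) = (0.0022) / ((0.069)·(22)²) = 6.6×10⁻⁵
Qₚ = 6.6×10⁻⁵ = Kₚ, so the system is already at equilibrium.

at equilibrium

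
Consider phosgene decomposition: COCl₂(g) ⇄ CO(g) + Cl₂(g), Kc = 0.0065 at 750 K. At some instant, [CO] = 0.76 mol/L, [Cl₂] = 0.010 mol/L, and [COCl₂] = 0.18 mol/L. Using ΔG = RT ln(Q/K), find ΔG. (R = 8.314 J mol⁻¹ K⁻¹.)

Qc = [CO]·[Cl₂] / [COCl₂] = (0.76)·(0.010) / (0.18) = 0.0422
ΔG = RT ln(Qc/Kc) = (8.314 J mol⁻¹ K⁻¹)(750 K) × ln(0.0422/0.0065)
   = (6.236 kJ/mol)(1.871) = 11.7 kJ/mol
ΔG > 0, so the forward reaction is non-spontaneous (proceeds in reverse).

ΔG = 11.7 kJ/mol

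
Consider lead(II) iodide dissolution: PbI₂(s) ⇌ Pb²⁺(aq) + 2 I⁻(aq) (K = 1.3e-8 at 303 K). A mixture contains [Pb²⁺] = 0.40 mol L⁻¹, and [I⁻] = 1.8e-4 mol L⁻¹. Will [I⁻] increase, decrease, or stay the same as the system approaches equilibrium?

(PbI₂ is a pure solid — omitted from Q.)
Q = [Pb²⁺]·[I⁻]² = (0.40)·(1.8e-4)² = 1.3e-8
Q = 1.3e-8 = K; the system is at equilibrium.

stay the same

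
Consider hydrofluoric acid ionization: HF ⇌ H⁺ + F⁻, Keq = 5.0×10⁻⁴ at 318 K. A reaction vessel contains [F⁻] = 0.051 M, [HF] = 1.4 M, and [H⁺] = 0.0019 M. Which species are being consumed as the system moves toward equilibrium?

HF (reactants)

Q = [H⁺]·[F⁻] / [HF] = (0.0019)·(0.051) / (1.4) = 6.9×10⁻⁵
Q = 6.9×10⁻⁵ < Keq = 5.0×10⁻⁴: net forward reaction.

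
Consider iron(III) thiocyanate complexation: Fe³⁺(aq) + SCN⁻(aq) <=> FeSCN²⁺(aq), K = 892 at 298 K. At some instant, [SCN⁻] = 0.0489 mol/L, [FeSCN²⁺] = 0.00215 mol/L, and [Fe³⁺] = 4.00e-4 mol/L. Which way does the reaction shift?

toward products

Q = [FeSCN²⁺] / ([Fe³⁺]·[SCN⁻]) = (0.00215) / ((4.00e-4)·(0.0489)) = 110
Q = 110 < K = 892, so the forward reaction proceeds.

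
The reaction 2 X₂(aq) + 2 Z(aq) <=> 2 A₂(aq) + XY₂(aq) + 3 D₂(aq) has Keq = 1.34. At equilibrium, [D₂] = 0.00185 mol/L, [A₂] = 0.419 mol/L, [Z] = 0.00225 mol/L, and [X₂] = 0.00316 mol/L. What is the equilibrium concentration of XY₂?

[XY₂] = 0.0609 mol/L

At equilibrium, Keq = [A₂]²·[XY₂]·[D₂]³ / ([X₂]²·[Z]²) = 1.34.
(0.419)²·([XY₂])·(0.00185)³ / ((0.00316)²·(0.00225)²) = 1.34
[XY₂] = 0.0609 mol/L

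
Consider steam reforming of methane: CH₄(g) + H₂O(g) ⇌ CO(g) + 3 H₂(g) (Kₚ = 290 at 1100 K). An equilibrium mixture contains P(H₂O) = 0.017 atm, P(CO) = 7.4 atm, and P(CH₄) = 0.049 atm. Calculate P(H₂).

At equilibrium, Kₚ = P(CO)·P(H₂)³ / (P(CH₄)·P(H₂O)) = 290.
(7.4)·(P(H₂))³ / ((0.049)·(0.017)) = 290
P(H₂)³ = 0.0326 ⇒ P(H₂) = 0.32 atm

P(H₂) = 0.32 atm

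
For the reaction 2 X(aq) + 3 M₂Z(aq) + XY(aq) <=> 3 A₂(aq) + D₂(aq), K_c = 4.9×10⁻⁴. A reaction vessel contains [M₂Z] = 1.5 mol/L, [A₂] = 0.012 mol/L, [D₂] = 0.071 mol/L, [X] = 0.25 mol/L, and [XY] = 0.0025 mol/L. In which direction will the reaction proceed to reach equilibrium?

Q_c = [A₂]³·[D₂] / ([X]²·[M₂Z]³·[XY]) = (0.012)³·(0.071) / ((0.25)²·(1.5)³·(0.0025)) = 2.3×10⁻⁴
Q_c = 2.3×10⁻⁴ < K_c = 4.9×10⁻⁴, so the forward reaction proceeds.

forward (toward products)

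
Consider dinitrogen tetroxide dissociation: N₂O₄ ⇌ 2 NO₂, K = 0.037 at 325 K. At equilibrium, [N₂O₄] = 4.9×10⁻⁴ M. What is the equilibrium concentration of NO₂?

[NO₂] = 0.0043 M

At equilibrium, K = [NO₂]² / [N₂O₄] = 0.037.
([NO₂])² / (4.9×10⁻⁴) = 0.037
[NO₂]² = 1.81×10⁻⁵ ⇒ [NO₂] = 0.0043 M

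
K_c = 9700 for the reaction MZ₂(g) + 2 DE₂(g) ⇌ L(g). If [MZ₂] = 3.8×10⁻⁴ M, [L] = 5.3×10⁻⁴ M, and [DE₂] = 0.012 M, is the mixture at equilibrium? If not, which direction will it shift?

Q_c = [L] / ([MZ₂]·[DE₂]²) = (5.3×10⁻⁴) / ((3.8×10⁻⁴)·(0.012)²) = 9700
Q_c = 9700 = K_c; the system is at equilibrium.

yes, at equilibrium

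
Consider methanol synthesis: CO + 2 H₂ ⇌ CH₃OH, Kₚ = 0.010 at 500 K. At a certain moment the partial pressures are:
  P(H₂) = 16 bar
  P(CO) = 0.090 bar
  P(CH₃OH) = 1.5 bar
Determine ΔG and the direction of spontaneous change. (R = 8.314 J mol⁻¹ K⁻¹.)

ΔG = 7.79 kJ/mol; the forward reaction is non-spontaneous

Qₚ = P(CH₃OH) / (P(CO)·P(H₂)²) = (1.5) / ((0.090)·(16)²) = 0.0651
ΔG = RT ln(Qₚ/Kₚ) = (8.314 J mol⁻¹ K⁻¹)(500 K) × ln(0.0651/0.010)
   = (4.157 kJ/mol)(1.873) = 7.79 kJ/mol
ΔG > 0, so the forward reaction is non-spontaneous (proceeds in reverse).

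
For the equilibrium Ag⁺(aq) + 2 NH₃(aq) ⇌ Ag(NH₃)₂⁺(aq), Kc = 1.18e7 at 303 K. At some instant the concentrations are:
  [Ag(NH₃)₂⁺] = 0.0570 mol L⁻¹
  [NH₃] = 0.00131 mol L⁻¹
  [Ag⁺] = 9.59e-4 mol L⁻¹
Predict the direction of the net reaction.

Qc = [Ag(NH₃)₂⁺] / ([Ag⁺]·[NH₃]²) = (0.0570) / ((9.59e-4)·(0.00131)²) = 3.46e7
Qc = 3.46e7 > Kc = 1.18e7, so the reverse reaction proceeds.

reverse (toward reactants)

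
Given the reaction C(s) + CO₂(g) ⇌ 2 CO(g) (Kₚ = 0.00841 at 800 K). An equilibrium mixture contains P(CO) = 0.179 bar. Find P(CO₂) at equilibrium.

P(CO₂) = 3.81 bar

(C is a pure solid — omitted from Kₚ.)
At equilibrium, Kₚ = P(CO)² / P(CO₂) = 0.00841.
(0.179)² / (P(CO₂)) = 0.00841
P(CO₂) = 3.81 bar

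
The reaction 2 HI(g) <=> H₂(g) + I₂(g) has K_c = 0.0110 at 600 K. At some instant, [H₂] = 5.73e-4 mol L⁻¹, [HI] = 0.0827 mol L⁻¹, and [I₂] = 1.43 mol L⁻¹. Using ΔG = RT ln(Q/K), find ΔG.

ΔG = 11.9 kJ/mol

Q_c = [H₂]·[I₂] / [HI]² = (5.73e-4)·(1.43) / (0.0827)² = 0.120
ΔG = RT ln(Q_c/K_c) = (8.314 J mol⁻¹ K⁻¹)(600 K) × ln(0.120/0.0110)
   = (4.988 kJ/mol)(2.390) = 11.9 kJ/mol
ΔG > 0, so the forward reaction is non-spontaneous (proceeds in reverse).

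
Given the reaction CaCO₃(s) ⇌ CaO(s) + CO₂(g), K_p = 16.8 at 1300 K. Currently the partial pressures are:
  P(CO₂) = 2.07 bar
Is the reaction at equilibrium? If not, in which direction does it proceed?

(CaCO₃, CaO are pure solids — omitted from Q_p.)
Q_p = P(CO₂) = 2.07
Q_p = 2.07 < K_p = 16.8, so the forward reaction proceeds.

forward (toward products)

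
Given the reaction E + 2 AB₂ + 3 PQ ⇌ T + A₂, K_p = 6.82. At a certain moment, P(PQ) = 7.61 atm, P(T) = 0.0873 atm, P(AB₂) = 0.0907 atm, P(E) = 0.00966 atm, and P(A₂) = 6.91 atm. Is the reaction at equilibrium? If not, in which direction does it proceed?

Q_p = P(T)·P(A₂) / (P(E)·P(AB₂)²·P(PQ)³) = (0.0873)·(6.91) / ((0.00966)·(0.0907)²·(7.61)³) = 17.2
Q_p = 17.2 > K_p = 6.82, so the reverse reaction proceeds.

toward reactants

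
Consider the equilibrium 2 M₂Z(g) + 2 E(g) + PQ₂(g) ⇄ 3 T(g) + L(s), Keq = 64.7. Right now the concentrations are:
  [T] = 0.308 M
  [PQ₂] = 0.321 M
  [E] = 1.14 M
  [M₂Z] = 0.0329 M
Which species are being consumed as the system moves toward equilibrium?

(L is a pure solid — omitted from Q.)
Q = [T]³ / ([M₂Z]²·[E]²·[PQ₂]) = (0.308)³ / ((0.0329)²·(1.14)²·(0.321)) = 64.7
Q = 64.7 = Keq; the system is at equilibrium.

none (at equilibrium)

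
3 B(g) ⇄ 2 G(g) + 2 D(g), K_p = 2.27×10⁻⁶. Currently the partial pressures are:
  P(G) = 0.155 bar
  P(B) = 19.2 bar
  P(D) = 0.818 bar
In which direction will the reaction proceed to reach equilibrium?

neither direction; the system is at equilibrium

Q_p = P(G)²·P(D)² / P(B)³ = (0.155)²·(0.818)² / (19.2)³ = 2.27×10⁻⁶
Q_p = 2.27×10⁻⁶ = K_p, so the system is already at equilibrium.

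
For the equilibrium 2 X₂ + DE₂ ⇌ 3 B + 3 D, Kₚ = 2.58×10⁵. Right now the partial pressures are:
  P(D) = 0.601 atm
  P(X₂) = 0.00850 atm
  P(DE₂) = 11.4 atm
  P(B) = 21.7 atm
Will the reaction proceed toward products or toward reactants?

Qₚ = P(B)³·P(D)³ / (P(X₂)²·P(DE₂)) = (21.7)³·(0.601)³ / ((0.00850)²·(11.4)) = 2.69×10⁶
Qₚ = 2.69×10⁶ > Kₚ = 2.58×10⁵, so the reverse reaction proceeds.

reverse (toward reactants)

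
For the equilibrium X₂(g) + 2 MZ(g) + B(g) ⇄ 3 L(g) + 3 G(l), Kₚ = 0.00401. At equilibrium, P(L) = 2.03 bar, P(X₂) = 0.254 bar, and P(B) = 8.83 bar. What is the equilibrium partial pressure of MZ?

P(MZ) = 30.5 bar

(G is a pure liquid — omitted from Kₚ.)
At equilibrium, Kₚ = P(L)³ / (P(X₂)·P(MZ)²·P(B)) = 0.00401.
(2.03)³ / ((0.254)·(P(MZ))²·(8.83)) = 0.00401
P(MZ)² = 930 ⇒ P(MZ) = 30.5 bar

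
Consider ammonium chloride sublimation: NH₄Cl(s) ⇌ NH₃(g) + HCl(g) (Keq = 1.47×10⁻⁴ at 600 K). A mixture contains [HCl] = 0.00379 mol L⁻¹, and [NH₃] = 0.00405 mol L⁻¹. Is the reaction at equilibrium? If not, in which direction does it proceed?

in the forward direction

(NH₄Cl is a pure solid — omitted from Q.)
Q = [NH₃]·[HCl] = (0.00405)·(0.00379) = 1.53×10⁻⁵
Q = 1.53×10⁻⁵ < Keq = 1.47×10⁻⁴, so the forward reaction proceeds.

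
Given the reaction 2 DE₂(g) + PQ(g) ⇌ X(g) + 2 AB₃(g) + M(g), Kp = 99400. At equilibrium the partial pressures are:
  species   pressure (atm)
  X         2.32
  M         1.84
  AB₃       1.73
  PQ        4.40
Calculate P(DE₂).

P(DE₂) = 0.00540 atm

At equilibrium, Kp = P(X)·P(AB₃)²·P(M) / (P(DE₂)²·P(PQ)) = 99400.
(2.32)·(1.73)²·(1.84) / ((P(DE₂))²·(4.40)) = 99400
P(DE₂)² = 2.92×10⁻⁵ ⇒ P(DE₂) = 0.00540 atm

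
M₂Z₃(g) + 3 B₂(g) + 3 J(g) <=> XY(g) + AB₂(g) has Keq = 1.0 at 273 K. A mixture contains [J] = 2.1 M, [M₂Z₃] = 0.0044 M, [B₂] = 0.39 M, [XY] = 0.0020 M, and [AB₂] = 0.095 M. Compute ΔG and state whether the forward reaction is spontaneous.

Q = [XY]·[AB₂] / ([M₂Z₃]·[B₂]³·[J]³) = (0.0020)·(0.095) / ((0.0044)·(0.39)³·(2.1)³) = 0.0786
ΔG = RT ln(Q/Keq) = (8.314 J mol⁻¹ K⁻¹)(273 K) × ln(0.0786/1.0)
   = (2.270 kJ/mol)(-2.543) = -5.77 kJ/mol
ΔG < 0, so the forward reaction is spontaneous (proceeds forward).

ΔG = -5.77 kJ/mol; the forward reaction is spontaneous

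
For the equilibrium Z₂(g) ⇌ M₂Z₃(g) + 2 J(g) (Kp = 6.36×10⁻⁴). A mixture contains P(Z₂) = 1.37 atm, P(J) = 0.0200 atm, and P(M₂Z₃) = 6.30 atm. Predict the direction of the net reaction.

Qp = P(M₂Z₃)·P(J)² / P(Z₂) = (6.30)·(0.0200)² / (1.37) = 0.00184
Qp = 0.00184 > Kp = 6.36×10⁻⁴, so the reverse reaction proceeds.

toward reactants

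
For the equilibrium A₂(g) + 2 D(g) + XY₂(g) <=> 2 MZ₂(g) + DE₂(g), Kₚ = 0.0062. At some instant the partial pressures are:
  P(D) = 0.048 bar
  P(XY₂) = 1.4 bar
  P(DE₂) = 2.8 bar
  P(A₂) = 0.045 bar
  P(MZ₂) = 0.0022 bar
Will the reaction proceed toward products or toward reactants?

in the reverse direction

Qₚ = P(MZ₂)²·P(DE₂) / (P(A₂)·P(D)²·P(XY₂)) = (0.0022)²·(2.8) / ((0.045)·(0.048)²·(1.4)) = 0.093
Qₚ = 0.093 > Kₚ = 0.0062, so the reverse reaction proceeds.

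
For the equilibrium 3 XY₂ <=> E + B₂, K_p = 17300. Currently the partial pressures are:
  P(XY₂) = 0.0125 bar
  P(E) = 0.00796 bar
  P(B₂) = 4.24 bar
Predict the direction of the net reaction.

neither direction; the system is at equilibrium

Q_p = P(E)·P(B₂) / P(XY₂)³ = (0.00796)·(4.24) / (0.0125)³ = 17300
Q_p = 17300 = K_p, so the system is already at equilibrium.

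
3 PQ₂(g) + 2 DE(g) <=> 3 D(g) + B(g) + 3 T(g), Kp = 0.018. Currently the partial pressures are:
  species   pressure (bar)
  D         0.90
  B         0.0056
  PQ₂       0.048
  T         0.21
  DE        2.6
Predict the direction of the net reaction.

toward reactants

Qp = P(D)³·P(B)·P(T)³ / (P(PQ₂)³·P(DE)²) = (0.90)³·(0.0056)·(0.21)³ / ((0.048)³·(2.6)²) = 0.051
Qp = 0.051 > Kp = 0.018, so the reverse reaction proceeds.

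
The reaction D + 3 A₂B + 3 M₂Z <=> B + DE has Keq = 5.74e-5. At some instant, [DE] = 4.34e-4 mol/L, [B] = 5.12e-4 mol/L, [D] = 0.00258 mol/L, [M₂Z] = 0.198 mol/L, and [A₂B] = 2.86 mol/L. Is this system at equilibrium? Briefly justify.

Q = [B]·[DE] / ([D]·[A₂B]³·[M₂Z]³) = (5.12e-4)·(4.34e-4) / ((0.00258)·(2.86)³·(0.198)³) = 4.74e-4
Q = 4.74e-4 > Keq = 5.74e-5: net reverse reaction.

no; Q > K, reaction proceeds in reverse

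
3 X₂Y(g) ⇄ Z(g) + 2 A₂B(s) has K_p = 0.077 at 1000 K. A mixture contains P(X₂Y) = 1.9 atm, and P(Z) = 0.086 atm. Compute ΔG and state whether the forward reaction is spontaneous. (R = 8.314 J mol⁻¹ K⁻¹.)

ΔG = -15.1 kJ/mol; the forward reaction is spontaneous

(A₂B is a pure solid — omitted from Q_p.)
Q_p = P(Z) / P(X₂Y)³ = (0.086) / (1.9)³ = 0.0125
ΔG = RT ln(Q_p/K_p) = (8.314 J mol⁻¹ K⁻¹)(1000 K) × ln(0.0125/0.077)
   = (8.314 kJ/mol)(-1.818) = -15.1 kJ/mol
ΔG < 0, so the forward reaction is spontaneous (proceeds forward).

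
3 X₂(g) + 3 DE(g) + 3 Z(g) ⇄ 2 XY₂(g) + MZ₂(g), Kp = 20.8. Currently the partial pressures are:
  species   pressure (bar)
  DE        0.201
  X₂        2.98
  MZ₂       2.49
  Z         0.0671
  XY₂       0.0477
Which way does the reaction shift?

to the left

Qp = P(XY₂)²·P(MZ₂) / (P(X₂)³·P(DE)³·P(Z)³) = (0.0477)²·(2.49) / ((2.98)³·(0.201)³·(0.0671)³) = 87.3
Qp = 87.3 > Kp = 20.8, so the reverse reaction proceeds.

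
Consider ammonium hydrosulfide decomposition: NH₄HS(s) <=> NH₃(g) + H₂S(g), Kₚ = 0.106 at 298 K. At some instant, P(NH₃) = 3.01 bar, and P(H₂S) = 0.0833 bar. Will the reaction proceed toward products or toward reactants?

to the left

(NH₄HS is a pure solid — omitted from Qₚ.)
Qₚ = P(NH₃)·P(H₂S) = (3.01)·(0.0833) = 0.251
Qₚ = 0.251 > Kₚ = 0.106, so the reverse reaction proceeds.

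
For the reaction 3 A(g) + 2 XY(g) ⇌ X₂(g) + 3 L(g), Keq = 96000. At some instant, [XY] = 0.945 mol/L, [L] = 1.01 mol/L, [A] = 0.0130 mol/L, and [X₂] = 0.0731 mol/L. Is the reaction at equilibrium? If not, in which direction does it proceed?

in the forward direction

Q = [X₂]·[L]³ / ([A]³·[XY]²) = (0.0731)·(1.01)³ / ((0.0130)³·(0.945)²) = 38400
Q = 38400 < Keq = 96000, so the forward reaction proceeds.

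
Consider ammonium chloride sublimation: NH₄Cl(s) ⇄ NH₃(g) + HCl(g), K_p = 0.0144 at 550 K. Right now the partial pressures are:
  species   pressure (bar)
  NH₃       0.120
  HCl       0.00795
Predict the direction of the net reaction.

(NH₄Cl is a pure solid — omitted from Q_p.)
Q_p = P(NH₃)·P(HCl) = (0.120)·(0.00795) = 9.54×10⁻⁴
Q_p = 9.54×10⁻⁴ < K_p = 0.0144, so the forward reaction proceeds.

to the right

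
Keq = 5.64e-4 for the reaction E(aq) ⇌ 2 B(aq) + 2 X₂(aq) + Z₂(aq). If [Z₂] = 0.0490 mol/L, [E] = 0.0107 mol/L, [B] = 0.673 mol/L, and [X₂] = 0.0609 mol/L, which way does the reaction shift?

reverse (toward reactants)

Q = [B]²·[X₂]²·[Z₂] / [E] = (0.673)²·(0.0609)²·(0.0490) / (0.0107) = 0.00769
Q = 0.00769 > Keq = 5.64e-4, so the reverse reaction proceeds.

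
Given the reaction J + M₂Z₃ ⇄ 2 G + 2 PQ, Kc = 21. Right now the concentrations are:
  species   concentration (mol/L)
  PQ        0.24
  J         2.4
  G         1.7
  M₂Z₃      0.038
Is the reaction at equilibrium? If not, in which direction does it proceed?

to the right

Qc = [G]²·[PQ]² / ([J]·[M₂Z₃]) = (1.7)²·(0.24)² / ((2.4)·(0.038)) = 1.8
Qc = 1.8 < Kc = 21, so the forward reaction proceeds.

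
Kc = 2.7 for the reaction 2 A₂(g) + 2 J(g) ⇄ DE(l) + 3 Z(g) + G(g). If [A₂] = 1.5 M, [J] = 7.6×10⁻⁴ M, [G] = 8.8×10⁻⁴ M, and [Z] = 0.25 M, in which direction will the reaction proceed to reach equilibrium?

(DE is a pure liquid — omitted from Qc.)
Qc = [Z]³·[G] / ([A₂]²·[J]²) = (0.25)³·(8.8×10⁻⁴) / ((1.5)²·(7.6×10⁻⁴)²) = 11
Qc = 11 > Kc = 2.7, so the reverse reaction proceeds.

to the left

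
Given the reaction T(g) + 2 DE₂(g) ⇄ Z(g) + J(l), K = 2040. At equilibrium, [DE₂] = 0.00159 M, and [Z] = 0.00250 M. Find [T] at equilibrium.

[T] = 0.485 M

(J is a pure liquid — omitted from K.)
At equilibrium, K = [Z] / ([T]·[DE₂]²) = 2040.
(0.00250) / (([T])·(0.00159)²) = 2040
[T] = 0.485 M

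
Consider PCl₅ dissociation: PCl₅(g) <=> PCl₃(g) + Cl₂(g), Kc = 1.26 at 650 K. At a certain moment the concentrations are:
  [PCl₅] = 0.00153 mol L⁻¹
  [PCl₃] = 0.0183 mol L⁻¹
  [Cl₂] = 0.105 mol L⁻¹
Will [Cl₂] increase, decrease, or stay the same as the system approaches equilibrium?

stay the same

Qc = [PCl₃]·[Cl₂] / [PCl₅] = (0.0183)·(0.105) / (0.00153) = 1.26
Qc = 1.26 = Kc; the system is at equilibrium.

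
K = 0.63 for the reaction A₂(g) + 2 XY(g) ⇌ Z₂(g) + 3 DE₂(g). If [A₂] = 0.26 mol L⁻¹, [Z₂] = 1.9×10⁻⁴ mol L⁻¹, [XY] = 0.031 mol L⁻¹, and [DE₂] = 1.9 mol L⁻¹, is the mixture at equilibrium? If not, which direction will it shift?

Q = [Z₂]·[DE₂]³ / ([A₂]·[XY]²) = (1.9×10⁻⁴)·(1.9)³ / ((0.26)·(0.031)²) = 5.2
Q = 5.2 > K = 0.63: net reverse reaction.

no; Q > K, reaction proceeds in reverse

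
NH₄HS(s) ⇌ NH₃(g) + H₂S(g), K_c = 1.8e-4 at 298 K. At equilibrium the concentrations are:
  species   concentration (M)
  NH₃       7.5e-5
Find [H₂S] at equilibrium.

[H₂S] = 2.4 M

(NH₄HS is a pure solid — omitted from K_c.)
At equilibrium, K_c = [NH₃]·[H₂S] = 1.8e-4.
(7.5e-5)·([H₂S]) = 1.8e-4
[H₂S] = 2.40 = 2.4 M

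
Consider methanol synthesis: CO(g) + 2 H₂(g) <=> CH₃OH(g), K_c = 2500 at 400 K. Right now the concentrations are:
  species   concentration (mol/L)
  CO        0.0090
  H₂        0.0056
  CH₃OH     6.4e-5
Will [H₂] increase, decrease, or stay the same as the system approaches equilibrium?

decrease

Q_c = [CH₃OH] / ([CO]·[H₂]²) = (6.4e-5) / ((0.0090)·(0.0056)²) = 230
Q_c = 230 < K_c = 2500: net forward reaction.
H₂ is a reactant, so it decreases.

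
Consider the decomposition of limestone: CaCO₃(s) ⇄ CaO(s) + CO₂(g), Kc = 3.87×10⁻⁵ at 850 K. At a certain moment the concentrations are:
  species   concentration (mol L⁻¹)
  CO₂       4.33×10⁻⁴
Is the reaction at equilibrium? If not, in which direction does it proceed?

(CaCO₃, CaO are pure solids — omitted from Qc.)
Qc = [CO₂] = 4.33×10⁻⁴
Qc = 4.33×10⁻⁴ > Kc = 3.87×10⁻⁵, so the reverse reaction proceeds.

reverse (toward reactants)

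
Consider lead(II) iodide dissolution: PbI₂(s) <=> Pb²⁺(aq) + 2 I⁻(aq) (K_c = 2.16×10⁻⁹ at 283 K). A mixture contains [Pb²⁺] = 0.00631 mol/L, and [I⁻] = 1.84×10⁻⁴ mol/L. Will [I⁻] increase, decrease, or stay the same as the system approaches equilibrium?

increase

(PbI₂ is a pure solid — omitted from Q_c.)
Q_c = [Pb²⁺]·[I⁻]² = (0.00631)·(1.84×10⁻⁴)² = 2.14×10⁻¹⁰
Q_c = 2.14×10⁻¹⁰ < K_c = 2.16×10⁻⁹: net forward reaction.
I⁻ is a product, so it increases.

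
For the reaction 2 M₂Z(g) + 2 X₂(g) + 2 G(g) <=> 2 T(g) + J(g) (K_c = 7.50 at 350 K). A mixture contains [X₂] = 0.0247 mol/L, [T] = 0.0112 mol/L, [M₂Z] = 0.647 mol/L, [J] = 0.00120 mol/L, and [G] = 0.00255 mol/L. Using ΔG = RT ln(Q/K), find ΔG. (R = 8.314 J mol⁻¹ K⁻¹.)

Q_c = [T]²·[J] / ([M₂Z]²·[X₂]²·[G]²) = (0.0112)²·(0.00120) / ((0.647)²·(0.0247)²·(0.00255)²) = 90.6
ΔG = RT ln(Q_c/K_c) = (8.314 J mol⁻¹ K⁻¹)(350 K) × ln(90.6/7.50)
   = (2.910 kJ/mol)(2.492) = 7.25 kJ/mol
ΔG > 0, so the forward reaction is non-spontaneous (proceeds in reverse).

ΔG = 7.25 kJ/mol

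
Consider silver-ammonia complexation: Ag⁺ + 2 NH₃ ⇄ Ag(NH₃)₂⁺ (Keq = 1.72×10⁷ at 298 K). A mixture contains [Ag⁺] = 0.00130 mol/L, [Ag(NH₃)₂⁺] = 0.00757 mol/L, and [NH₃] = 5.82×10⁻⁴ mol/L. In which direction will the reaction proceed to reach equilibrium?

at equilibrium

Q = [Ag(NH₃)₂⁺] / ([Ag⁺]·[NH₃]²) = (0.00757) / ((0.00130)·(5.82×10⁻⁴)²) = 1.72×10⁷
Q = 1.72×10⁷ = Keq, so the system is already at equilibrium.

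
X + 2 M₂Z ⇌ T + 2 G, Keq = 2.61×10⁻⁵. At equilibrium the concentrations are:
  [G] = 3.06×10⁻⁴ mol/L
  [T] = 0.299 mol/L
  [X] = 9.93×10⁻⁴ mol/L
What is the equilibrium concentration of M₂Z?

[M₂Z] = 1.04 mol/L

At equilibrium, Keq = [T]·[G]² / ([X]·[M₂Z]²) = 2.61×10⁻⁵.
(0.299)·(3.06×10⁻⁴)² / ((9.93×10⁻⁴)·([M₂Z])²) = 2.61×10⁻⁵
[M₂Z]² = 1.08 ⇒ [M₂Z] = 1.04 mol/L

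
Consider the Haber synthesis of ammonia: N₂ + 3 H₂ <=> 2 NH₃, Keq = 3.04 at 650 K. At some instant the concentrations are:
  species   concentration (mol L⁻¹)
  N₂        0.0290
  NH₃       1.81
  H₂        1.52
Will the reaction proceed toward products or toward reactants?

reverse (toward reactants)

Q = [NH₃]² / ([N₂]·[H₂]³) = (1.81)² / ((0.0290)·(1.52)³) = 32.2
Q = 32.2 > Keq = 3.04, so the reverse reaction proceeds.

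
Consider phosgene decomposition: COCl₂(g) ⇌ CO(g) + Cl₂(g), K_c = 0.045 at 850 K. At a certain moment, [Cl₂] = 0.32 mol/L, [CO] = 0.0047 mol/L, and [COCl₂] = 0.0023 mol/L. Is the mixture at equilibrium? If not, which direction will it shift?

Q_c = [CO]·[Cl₂] / [COCl₂] = (0.0047)·(0.32) / (0.0023) = 0.65
Q_c = 0.65 > K_c = 0.045: net reverse reaction.

no; Q > K, reaction proceeds in reverse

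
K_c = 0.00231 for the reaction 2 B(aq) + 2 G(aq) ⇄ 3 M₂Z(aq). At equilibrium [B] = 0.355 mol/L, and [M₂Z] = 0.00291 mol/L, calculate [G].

[G] = 0.00920 mol/L

At equilibrium, K_c = [M₂Z]³ / ([B]²·[G]²) = 0.00231.
(0.00291)³ / ((0.355)²·([G])²) = 0.00231
[G]² = 8.46e-5 ⇒ [G] = 0.00920 mol/L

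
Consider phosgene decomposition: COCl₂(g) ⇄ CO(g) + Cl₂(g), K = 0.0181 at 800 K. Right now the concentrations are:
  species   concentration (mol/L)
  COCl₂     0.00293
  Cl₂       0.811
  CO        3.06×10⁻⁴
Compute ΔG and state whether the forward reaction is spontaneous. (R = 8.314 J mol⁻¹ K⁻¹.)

Q = [CO]·[Cl₂] / [COCl₂] = (3.06×10⁻⁴)·(0.811) / (0.00293) = 0.0847
ΔG = RT ln(Q/K) = (8.314 J mol⁻¹ K⁻¹)(800 K) × ln(0.0847/0.0181)
   = (6.651 kJ/mol)(1.543) = 10.3 kJ/mol
ΔG > 0, so the forward reaction is non-spontaneous (proceeds in reverse).

ΔG = 10.3 kJ/mol; the forward reaction is non-spontaneous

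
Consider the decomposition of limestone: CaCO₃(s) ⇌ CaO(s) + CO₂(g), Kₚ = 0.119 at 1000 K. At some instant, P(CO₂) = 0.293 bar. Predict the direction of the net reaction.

reverse (toward reactants)

(CaCO₃, CaO are pure solids — omitted from Qₚ.)
Qₚ = P(CO₂) = 0.293
Qₚ = 0.293 > Kₚ = 0.119, so the reverse reaction proceeds.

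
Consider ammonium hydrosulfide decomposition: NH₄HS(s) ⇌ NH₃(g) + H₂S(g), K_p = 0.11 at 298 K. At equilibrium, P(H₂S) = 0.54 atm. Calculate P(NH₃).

(NH₄HS is a pure solid — omitted from K_p.)
At equilibrium, K_p = P(NH₃)·P(H₂S) = 0.11.
(P(NH₃))·(0.54) = 0.11
P(NH₃) = 0.204 = 0.20 atm

P(NH₃) = 0.20 atm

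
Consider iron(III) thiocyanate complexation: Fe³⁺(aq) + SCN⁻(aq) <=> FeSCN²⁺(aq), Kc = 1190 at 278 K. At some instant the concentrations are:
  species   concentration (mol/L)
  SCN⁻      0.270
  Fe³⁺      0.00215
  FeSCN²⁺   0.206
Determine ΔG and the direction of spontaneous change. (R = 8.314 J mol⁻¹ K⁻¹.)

ΔG = -2.80 kJ/mol; the forward reaction is spontaneous

Qc = [FeSCN²⁺] / ([Fe³⁺]·[SCN⁻]) = (0.206) / ((0.00215)·(0.270)) = 355
ΔG = RT ln(Qc/Kc) = (8.314 J mol⁻¹ K⁻¹)(278 K) × ln(355/1190)
   = (2.311 kJ/mol)(-1.210) = -2.80 kJ/mol
ΔG < 0, so the forward reaction is spontaneous (proceeds forward).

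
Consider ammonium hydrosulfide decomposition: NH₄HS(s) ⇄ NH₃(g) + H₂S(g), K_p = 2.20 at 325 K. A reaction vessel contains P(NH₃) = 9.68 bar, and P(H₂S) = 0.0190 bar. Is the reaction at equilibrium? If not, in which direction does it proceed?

toward products

(NH₄HS is a pure solid — omitted from Q_p.)
Q_p = P(NH₃)·P(H₂S) = (9.68)·(0.0190) = 0.184
Q_p = 0.184 < K_p = 2.20, so the forward reaction proceeds.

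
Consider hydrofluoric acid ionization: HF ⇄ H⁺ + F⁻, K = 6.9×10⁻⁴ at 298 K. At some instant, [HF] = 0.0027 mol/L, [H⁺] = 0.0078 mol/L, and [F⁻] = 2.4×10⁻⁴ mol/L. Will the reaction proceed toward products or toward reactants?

Q = [H⁺]·[F⁻] / [HF] = (0.0078)·(2.4×10⁻⁴) / (0.0027) = 6.9×10⁻⁴
Q = 6.9×10⁻⁴ = K, so the system is already at equilibrium.

neither direction; the system is at equilibrium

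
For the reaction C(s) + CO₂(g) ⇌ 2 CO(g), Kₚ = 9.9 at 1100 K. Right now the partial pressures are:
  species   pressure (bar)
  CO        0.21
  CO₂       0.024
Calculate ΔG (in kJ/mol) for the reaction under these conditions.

(C is a pure solid — omitted from Qₚ.)
Qₚ = P(CO)² / P(CO₂) = (0.21)² / (0.024) = 1.84
ΔG = RT ln(Qₚ/Kₚ) = (8.314 J mol⁻¹ K⁻¹)(1100 K) × ln(1.84/9.9)
   = (9.145 kJ/mol)(-1.683) = -15.4 kJ/mol
ΔG < 0, so the forward reaction is spontaneous (proceeds forward).

ΔG = -15.4 kJ/mol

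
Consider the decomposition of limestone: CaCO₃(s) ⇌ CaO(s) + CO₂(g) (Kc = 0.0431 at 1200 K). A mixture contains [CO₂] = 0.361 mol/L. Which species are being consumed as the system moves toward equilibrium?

CaO, CO₂ (products)

(CaCO₃, CaO are pure solids — omitted from Qc.)
Qc = [CO₂] = 0.361
Qc = 0.361 > Kc = 0.0431: net reverse reaction.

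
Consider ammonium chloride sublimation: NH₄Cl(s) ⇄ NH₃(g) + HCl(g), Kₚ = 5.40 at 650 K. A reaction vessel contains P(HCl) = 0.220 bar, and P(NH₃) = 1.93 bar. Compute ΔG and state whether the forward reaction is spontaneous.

(NH₄Cl is a pure solid — omitted from Qₚ.)
Qₚ = P(NH₃)·P(HCl) = (1.93)·(0.220) = 0.425
ΔG = RT ln(Qₚ/Kₚ) = (8.314 J mol⁻¹ K⁻¹)(650 K) × ln(0.425/5.40)
   = (5.404 kJ/mol)(-2.542) = -13.7 kJ/mol
ΔG < 0, so the forward reaction is spontaneous (proceeds forward).

ΔG = -13.7 kJ/mol; the forward reaction is spontaneous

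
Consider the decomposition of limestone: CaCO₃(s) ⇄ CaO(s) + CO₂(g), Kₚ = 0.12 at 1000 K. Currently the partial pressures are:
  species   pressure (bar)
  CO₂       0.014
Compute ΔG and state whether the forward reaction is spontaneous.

ΔG = -17.9 kJ/mol; the forward reaction is spontaneous

(CaCO₃, CaO are pure solids — omitted from Qₚ.)
Qₚ = P(CO₂) = 0.0140
ΔG = RT ln(Qₚ/Kₚ) = (8.314 J mol⁻¹ K⁻¹)(1000 K) × ln(0.0140/0.12)
   = (8.314 kJ/mol)(-2.148) = -17.9 kJ/mol
ΔG < 0, so the forward reaction is spontaneous (proceeds forward).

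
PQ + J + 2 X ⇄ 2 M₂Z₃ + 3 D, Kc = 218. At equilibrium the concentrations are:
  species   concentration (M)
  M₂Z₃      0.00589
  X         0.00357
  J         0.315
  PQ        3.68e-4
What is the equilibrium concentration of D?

[D] = 0.210 M

At equilibrium, Kc = [M₂Z₃]²·[D]³ / ([PQ]·[J]·[X]²) = 218.
(0.00589)²·([D])³ / ((3.68e-4)·(0.315)·(0.00357)²) = 218
[D]³ = 0.00928 ⇒ [D] = 0.210 M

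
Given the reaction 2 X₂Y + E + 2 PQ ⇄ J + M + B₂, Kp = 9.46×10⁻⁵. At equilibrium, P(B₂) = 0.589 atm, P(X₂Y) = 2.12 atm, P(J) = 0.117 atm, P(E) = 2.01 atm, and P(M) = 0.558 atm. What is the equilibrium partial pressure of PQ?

At equilibrium, Kp = P(J)·P(M)·P(B₂) / (P(X₂Y)²·P(E)·P(PQ)²) = 9.46×10⁻⁵.
(0.117)·(0.558)·(0.589) / ((2.12)²·(2.01)·(P(PQ))²) = 9.46×10⁻⁵
P(PQ)² = 45.0 ⇒ P(PQ) = 6.71 atm

P(PQ) = 6.71 atm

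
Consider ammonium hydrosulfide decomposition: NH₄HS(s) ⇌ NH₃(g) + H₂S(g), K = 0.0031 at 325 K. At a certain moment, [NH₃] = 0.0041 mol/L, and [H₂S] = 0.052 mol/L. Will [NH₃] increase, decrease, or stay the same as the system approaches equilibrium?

(NH₄HS is a pure solid — omitted from Q.)
Q = [NH₃]·[H₂S] = (0.0041)·(0.052) = 2.1×10⁻⁴
Q = 2.1×10⁻⁴ < K = 0.0031: net forward reaction.
NH₃ is a product, so it increases.

increase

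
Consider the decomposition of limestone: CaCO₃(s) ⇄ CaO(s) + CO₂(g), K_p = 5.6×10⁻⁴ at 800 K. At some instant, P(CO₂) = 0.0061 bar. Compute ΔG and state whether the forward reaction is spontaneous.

(CaCO₃, CaO are pure solids — omitted from Q_p.)
Q_p = P(CO₂) = 0.00610
ΔG = RT ln(Q_p/K_p) = (8.314 J mol⁻¹ K⁻¹)(800 K) × ln(0.00610/5.6×10⁻⁴)
   = (6.651 kJ/mol)(2.388) = 15.9 kJ/mol
ΔG > 0, so the forward reaction is non-spontaneous (proceeds in reverse).

ΔG = 15.9 kJ/mol; the forward reaction is non-spontaneous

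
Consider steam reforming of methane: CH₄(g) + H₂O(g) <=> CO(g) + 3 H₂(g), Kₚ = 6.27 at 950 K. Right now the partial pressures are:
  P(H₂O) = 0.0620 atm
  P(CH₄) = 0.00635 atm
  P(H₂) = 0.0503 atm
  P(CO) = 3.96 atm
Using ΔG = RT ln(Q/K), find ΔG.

ΔG = -12.5 kJ/mol

Qₚ = P(CO)·P(H₂)³ / (P(CH₄)·P(H₂O)) = (3.96)·(0.0503)³ / ((0.00635)·(0.0620)) = 1.28
ΔG = RT ln(Qₚ/Kₚ) = (8.314 J mol⁻¹ K⁻¹)(950 K) × ln(1.28/6.27)
   = (7.898 kJ/mol)(-1.589) = -12.5 kJ/mol
ΔG < 0, so the forward reaction is spontaneous (proceeds forward).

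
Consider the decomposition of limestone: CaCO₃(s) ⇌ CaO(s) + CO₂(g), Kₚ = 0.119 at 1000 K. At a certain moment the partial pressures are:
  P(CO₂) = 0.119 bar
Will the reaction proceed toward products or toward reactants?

neither direction; the system is at equilibrium

(CaCO₃, CaO are pure solids — omitted from Qₚ.)
Qₚ = P(CO₂) = 0.119
Qₚ = 0.119 = Kₚ, so the system is already at equilibrium.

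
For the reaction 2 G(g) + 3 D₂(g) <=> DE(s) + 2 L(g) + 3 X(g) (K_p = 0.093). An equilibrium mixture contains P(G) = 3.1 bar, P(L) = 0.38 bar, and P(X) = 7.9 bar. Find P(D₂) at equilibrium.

(DE is a pure solid — omitted from K_p.)
At equilibrium, K_p = P(L)²·P(X)³ / (P(G)²·P(D₂)³) = 0.093.
(0.38)²·(7.9)³ / ((3.1)²·(P(D₂))³) = 0.093
P(D₂)³ = 79.7 ⇒ P(D₂) = 4.3 bar

P(D₂) = 4.3 bar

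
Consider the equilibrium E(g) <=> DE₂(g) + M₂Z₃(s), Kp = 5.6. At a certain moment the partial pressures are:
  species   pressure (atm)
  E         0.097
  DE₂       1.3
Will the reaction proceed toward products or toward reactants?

reverse (toward reactants)

(M₂Z₃ is a pure solid — omitted from Qp.)
Qp = P(DE₂) / P(E) = (1.3) / (0.097) = 13
Qp = 13 > Kp = 5.6, so the reverse reaction proceeds.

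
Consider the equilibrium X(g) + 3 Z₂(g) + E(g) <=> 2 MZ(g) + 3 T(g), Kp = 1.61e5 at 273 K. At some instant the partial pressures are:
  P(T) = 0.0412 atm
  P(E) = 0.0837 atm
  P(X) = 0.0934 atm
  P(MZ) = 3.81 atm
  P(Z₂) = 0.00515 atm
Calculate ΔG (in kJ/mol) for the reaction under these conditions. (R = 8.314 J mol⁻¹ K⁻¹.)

Qp = P(MZ)²·P(T)³ / (P(X)·P(Z₂)³·P(E)) = (3.81)²·(0.0412)³ / ((0.0934)·(0.00515)³·(0.0837)) = 9.51e5
ΔG = RT ln(Qp/Kp) = (8.314 J mol⁻¹ K⁻¹)(273 K) × ln(9.51e5/1.61e5)
   = (2.270 kJ/mol)(1.776) = 4.03 kJ/mol
ΔG > 0, so the forward reaction is non-spontaneous (proceeds in reverse).

ΔG = 4.03 kJ/mol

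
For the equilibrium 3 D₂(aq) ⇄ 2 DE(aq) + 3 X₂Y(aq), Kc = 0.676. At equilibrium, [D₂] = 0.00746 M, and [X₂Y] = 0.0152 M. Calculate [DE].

[DE] = 0.283 M

At equilibrium, Kc = [DE]²·[X₂Y]³ / [D₂]³ = 0.676.
([DE])²·(0.0152)³ / (0.00746)³ = 0.676
[DE]² = 0.0799 ⇒ [DE] = 0.283 M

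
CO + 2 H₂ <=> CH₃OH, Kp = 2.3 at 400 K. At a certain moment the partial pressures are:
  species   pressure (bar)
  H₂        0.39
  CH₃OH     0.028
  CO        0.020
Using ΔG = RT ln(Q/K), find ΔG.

Qp = P(CH₃OH) / (P(CO)·P(H₂)²) = (0.028) / ((0.020)·(0.39)²) = 9.20
ΔG = RT ln(Qp/Kp) = (8.314 J mol⁻¹ K⁻¹)(400 K) × ln(9.20/2.3)
   = (3.326 kJ/mol)(1.386) = 4.61 kJ/mol
ΔG > 0, so the forward reaction is non-spontaneous (proceeds in reverse).

ΔG = 4.61 kJ/mol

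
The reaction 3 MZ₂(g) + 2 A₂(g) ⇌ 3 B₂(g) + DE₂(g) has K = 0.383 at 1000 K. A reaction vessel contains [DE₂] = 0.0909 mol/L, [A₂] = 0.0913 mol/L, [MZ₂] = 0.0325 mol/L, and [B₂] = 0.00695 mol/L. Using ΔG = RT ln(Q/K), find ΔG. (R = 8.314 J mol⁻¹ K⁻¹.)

ΔG = -10.6 kJ/mol

Q = [B₂]³·[DE₂] / ([MZ₂]³·[A₂]²) = (0.00695)³·(0.0909) / ((0.0325)³·(0.0913)²) = 0.107
ΔG = RT ln(Q/K) = (8.314 J mol⁻¹ K⁻¹)(1000 K) × ln(0.107/0.383)
   = (8.314 kJ/mol)(-1.275) = -10.6 kJ/mol
ΔG < 0, so the forward reaction is spontaneous (proceeds forward).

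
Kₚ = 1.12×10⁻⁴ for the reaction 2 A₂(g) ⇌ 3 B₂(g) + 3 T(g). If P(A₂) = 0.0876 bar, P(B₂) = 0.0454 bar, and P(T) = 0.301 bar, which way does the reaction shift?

Qₚ = P(B₂)³·P(T)³ / P(A₂)² = (0.0454)³·(0.301)³ / (0.0876)² = 3.33×10⁻⁴
Qₚ = 3.33×10⁻⁴ > Kₚ = 1.12×10⁻⁴, so the reverse reaction proceeds.

to the left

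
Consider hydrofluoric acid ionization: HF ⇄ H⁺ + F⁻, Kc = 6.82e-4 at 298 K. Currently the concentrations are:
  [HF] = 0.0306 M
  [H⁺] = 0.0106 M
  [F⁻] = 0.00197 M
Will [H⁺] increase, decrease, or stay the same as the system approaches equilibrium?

stay the same

Qc = [H⁺]·[F⁻] / [HF] = (0.0106)·(0.00197) / (0.0306) = 6.82e-4
Qc = 6.82e-4 = Kc; the system is at equilibrium.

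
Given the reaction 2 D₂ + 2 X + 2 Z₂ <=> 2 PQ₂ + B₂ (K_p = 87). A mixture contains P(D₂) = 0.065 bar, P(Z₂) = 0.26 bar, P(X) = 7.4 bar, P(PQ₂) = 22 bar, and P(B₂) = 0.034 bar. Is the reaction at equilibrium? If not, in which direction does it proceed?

reverse (toward reactants)

Q_p = P(PQ₂)²·P(B₂) / (P(D₂)²·P(X)²·P(Z₂)²) = (22)²·(0.034) / ((0.065)²·(7.4)²·(0.26)²) = 1100
Q_p = 1100 > K_p = 87, so the reverse reaction proceeds.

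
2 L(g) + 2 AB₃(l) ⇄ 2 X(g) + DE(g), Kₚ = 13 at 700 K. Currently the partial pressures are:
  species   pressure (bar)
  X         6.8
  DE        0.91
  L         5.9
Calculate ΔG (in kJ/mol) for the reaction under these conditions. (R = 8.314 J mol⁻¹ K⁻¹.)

ΔG = -13.8 kJ/mol

(AB₃ is a pure liquid — omitted from Qₚ.)
Qₚ = P(X)²·P(DE) / P(L)² = (6.8)²·(0.91) / (5.9)² = 1.21
ΔG = RT ln(Qₚ/Kₚ) = (8.314 J mol⁻¹ K⁻¹)(700 K) × ln(1.21/13)
   = (5.820 kJ/mol)(-2.374) = -13.8 kJ/mol
ΔG < 0, so the forward reaction is spontaneous (proceeds forward).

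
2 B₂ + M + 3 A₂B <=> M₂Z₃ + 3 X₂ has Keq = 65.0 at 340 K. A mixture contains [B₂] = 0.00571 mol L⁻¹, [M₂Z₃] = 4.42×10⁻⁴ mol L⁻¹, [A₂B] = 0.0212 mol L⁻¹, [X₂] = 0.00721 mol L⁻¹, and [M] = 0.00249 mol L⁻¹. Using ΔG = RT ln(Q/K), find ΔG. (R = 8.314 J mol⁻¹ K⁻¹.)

Q = [M₂Z₃]·[X₂]³ / ([B₂]²·[M]·[A₂B]³) = (4.42×10⁻⁴)·(0.00721)³ / ((0.00571)²·(0.00249)·(0.0212)³) = 214
ΔG = RT ln(Q/Keq) = (8.314 J mol⁻¹ K⁻¹)(340 K) × ln(214/65.0)
   = (2.827 kJ/mol)(1.192) = 3.37 kJ/mol
ΔG > 0, so the forward reaction is non-spontaneous (proceeds in reverse).

ΔG = 3.37 kJ/mol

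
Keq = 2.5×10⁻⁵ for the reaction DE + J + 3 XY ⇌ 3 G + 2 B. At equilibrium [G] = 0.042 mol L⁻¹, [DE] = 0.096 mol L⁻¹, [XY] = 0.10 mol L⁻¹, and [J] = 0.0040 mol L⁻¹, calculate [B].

At equilibrium, Keq = [G]³·[B]² / ([DE]·[J]·[XY]³) = 2.5×10⁻⁵.
(0.042)³·([B])² / ((0.096)·(0.0040)·(0.10)³) = 2.5×10⁻⁵
[B]² = 1.30×10⁻⁷ ⇒ [B] = 3.6×10⁻⁴ mol L⁻¹

[B] = 3.6×10⁻⁴ mol L⁻¹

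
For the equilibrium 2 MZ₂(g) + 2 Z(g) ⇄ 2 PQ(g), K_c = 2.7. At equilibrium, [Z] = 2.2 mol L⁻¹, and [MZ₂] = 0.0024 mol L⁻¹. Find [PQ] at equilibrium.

[PQ] = 0.0087 mol L⁻¹

At equilibrium, K_c = [PQ]² / ([MZ₂]²·[Z]²) = 2.7.
([PQ])² / ((0.0024)²·(2.2)²) = 2.7
[PQ]² = 7.53e-5 ⇒ [PQ] = 0.0087 mol L⁻¹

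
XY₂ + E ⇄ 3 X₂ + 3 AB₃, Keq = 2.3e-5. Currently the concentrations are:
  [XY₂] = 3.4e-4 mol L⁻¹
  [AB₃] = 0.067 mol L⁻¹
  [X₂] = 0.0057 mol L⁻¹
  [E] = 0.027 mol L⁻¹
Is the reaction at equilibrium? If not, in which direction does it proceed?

forward (toward products)

Q = [X₂]³·[AB₃]³ / ([XY₂]·[E]) = (0.0057)³·(0.067)³ / ((3.4e-4)·(0.027)) = 6.1e-6
Q = 6.1e-6 < Keq = 2.3e-5, so the forward reaction proceeds.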